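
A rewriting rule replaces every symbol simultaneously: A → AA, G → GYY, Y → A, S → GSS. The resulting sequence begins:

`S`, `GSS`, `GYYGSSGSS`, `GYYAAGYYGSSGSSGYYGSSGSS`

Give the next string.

Rewriting the 23 symbols of GYYAAGYYGSSGSSGYYGSSGSS one by one yields GYY A A AA AA GYY A A GYY GSS GSS GYY GSS GSS GYY A A GYY GSS GSS GYY GSS GSS; concatenated:

GYYAAAAAAGYYAAGYYGSSGSSGYYGSSGSSGYYAAGYYGSSGSSGYYGSSGSS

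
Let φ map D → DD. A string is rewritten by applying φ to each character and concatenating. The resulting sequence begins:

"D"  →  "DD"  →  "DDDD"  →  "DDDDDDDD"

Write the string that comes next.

Apply φ to DDDDDDDD symbol by symbol: D→DD, D→DD, D→DD, D→DD, D→DD, D→DD, D→DD, D→DD; joined: DD DD DD DD DD DD DD DD.

DDDDDDDDDDDDDDDD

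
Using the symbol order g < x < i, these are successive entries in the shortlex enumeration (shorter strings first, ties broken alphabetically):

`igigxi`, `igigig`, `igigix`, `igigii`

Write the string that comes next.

Treat igigii as a base-3 numeral over the given alphabet and add one, carrying through any trailing i's.

igixgg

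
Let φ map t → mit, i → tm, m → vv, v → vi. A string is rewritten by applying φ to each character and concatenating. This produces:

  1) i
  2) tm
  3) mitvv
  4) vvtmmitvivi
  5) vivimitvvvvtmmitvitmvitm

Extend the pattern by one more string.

Rewriting the 24 symbols of vivimitvvvvtmmitvitmvitm one by one yields vi tm vi tm vv tm mit vi vi vi vi mit vv vv tm mit vi tm mit vv vi tm mit vv; concatenated:

vitmvitmvvtmmitvivivivimitvvvvtmmitvitmmitvvvitmmitvv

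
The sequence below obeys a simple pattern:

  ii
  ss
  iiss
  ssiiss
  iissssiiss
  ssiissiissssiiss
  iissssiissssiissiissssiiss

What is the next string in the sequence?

ssiissiissssiissiissssiissssiissiissssiiss

This is a Fibonacci-style word recurrence s(k) = s(k−2)·s(k−1): e.g. ii·ss = iiss.
Continuing: ssiissiissssiiss · iissssiissssiissiissssiiss gives term 8.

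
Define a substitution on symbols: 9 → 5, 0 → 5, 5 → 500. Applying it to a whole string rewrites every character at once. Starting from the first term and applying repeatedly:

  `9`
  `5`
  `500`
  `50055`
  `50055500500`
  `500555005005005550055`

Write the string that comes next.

Rewriting the 21 symbols of 500555005005005550055 one by one yields 500 5 5 500 500 500 5 5 500 5 5 500 5 5 500 500 500 5 5 500 500; concatenated:

5005550050050055500555005550050050055500500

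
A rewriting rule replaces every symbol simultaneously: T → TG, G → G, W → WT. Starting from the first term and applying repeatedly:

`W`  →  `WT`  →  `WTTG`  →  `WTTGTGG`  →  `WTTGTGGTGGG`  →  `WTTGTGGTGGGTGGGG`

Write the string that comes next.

Applying the rule to each of the 16 symbols of WTTGTGGTGGGTGGGG gives the pieces WT TG TG G TG G G TG G G G TG G G G G, which concatenate to the answer.

WTTGTGGTGGGTGGGGTGGGGG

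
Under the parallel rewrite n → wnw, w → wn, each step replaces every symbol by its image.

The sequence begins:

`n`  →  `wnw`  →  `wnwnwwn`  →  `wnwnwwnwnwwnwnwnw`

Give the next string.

wnwnwwnwnwwnwnwnwwnwnwwnwnwnwwnwnwwnwnwwn

φ(wnwnwwnwnwwnwnwnw) expands symbol-by-symbol to wn wnw wn wnw wn wn wnw wn wnw wn wn wnw wn wnw wn wnw wn; joining the 17 pieces gives the next term.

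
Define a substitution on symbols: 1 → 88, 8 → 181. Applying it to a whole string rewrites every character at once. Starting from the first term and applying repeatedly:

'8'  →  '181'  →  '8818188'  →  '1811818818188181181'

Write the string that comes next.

Rewriting the 19 symbols of 1811818818188181181 one by one yields 88 181 88 88 181 88 181 181 88 181 88 181 181 88 181 88 88 181 88; concatenated:

88181888818188181181881818818118188181888818188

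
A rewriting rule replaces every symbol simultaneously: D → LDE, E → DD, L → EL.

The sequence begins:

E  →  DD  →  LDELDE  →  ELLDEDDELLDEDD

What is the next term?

Rewriting the 14 symbols of ELLDEDDELLDEDD one by one yields DD EL EL LDE DD LDE LDE DD EL EL LDE DD LDE LDE; concatenated:

DDELELLDEDDLDELDEDDELELLDEDDLDELDE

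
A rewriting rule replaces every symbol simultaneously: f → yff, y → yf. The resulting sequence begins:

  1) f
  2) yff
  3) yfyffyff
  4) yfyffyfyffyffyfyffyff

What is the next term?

φ(yfyffyfyffyffyfyffyff) expands symbol-by-symbol to yf yff yf yff yff yf yff yf yff yff yf yff yff yf yff yf yff yff yf yff yff; joining the 21 pieces gives the next term.

yfyffyfyffyffyfyffyfyffyffyfyffyffyfyffyfyffyffyfyffyff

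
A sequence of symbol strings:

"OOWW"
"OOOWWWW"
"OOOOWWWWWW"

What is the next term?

The n-th term is n+1 O's then 2n W's (n = 1, 2, …).
Setting n = 4 gives 5, 8 characters in each block.

OOOOOWWWWWWWW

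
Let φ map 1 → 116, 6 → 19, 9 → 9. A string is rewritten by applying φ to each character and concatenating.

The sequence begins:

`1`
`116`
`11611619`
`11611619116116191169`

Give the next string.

Rewriting the 20 symbols of 11611619116116191169 one by one yields 116 116 19 116 116 19 116 9 116 116 19 116 116 19 116 9 116 116 19 9; concatenated:

1161161911611619116911611619116116191169116116199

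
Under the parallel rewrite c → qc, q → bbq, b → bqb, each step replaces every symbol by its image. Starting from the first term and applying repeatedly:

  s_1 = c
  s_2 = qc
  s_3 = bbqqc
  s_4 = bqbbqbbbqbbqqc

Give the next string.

Rewriting the 14 symbols of bqbbqbbbqbbqqc one by one yields bqb bbq bqb bqb bbq bqb bqb bqb bbq bqb bqb bbq bbq qc; concatenated:

bqbbbqbqbbqbbbqbqbbqbbqbbbqbqbbqbbbqbbqqc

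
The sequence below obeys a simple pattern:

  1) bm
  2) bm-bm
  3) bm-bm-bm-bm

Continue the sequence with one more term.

bm-bm-bm-bm-bm-bm-bm-bm

Each string is two copies of the previous one joined by '-'.
So the next term is two copies of bm-bm-bm-bm with '-' between the halves.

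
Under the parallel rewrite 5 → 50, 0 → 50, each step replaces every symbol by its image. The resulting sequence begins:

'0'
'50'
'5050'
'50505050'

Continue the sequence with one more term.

5050505050505050

Rewriting each symbol of 50505050: 5→50, 0→50, 5→50, 0→50, 5→50, 0→50, 5→50, 0→50, which concatenates to 50 50 50 50 50 50 50 50.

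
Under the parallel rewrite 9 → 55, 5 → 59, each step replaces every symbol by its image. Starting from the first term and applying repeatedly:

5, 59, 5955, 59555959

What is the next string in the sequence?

Rewriting each symbol of 59555959: 5→59, 9→55, 5→59, 5→59, 5→59, 9→55, 5→59, 9→55, which concatenates to 59 55 59 59 59 55 59 55.

5955595959555955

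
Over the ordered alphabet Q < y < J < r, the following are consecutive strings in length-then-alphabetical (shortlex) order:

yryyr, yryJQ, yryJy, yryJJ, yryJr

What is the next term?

yryrQ

The successor of yryJr increments the rightmost position that isn't already r and resets every position after it to Q.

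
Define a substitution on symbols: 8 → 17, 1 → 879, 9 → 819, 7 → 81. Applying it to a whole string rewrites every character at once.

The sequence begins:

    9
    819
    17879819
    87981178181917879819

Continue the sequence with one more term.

Replace each of the 20 characters of 87981178181917879819 in place — 17 81 819 17 879 879 81 17 879 17 879 819 879 81 17 81 819 17 879 819 — and concatenate.

17818191787987981178791787981987981178181917879819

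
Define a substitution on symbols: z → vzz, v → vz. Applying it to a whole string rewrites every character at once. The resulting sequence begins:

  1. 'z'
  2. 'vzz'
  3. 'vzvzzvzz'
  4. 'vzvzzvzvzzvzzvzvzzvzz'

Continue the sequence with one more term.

φ(vzvzzvzvzzvzzvzvzzvzz) expands symbol-by-symbol to vz vzz vz vzz vzz vz vzz vz vzz vzz vz vzz vzz vz vzz vz vzz vzz vz vzz vzz; joining the 21 pieces gives the next term.

vzvzzvzvzzvzzvzvzzvzvzzvzzvzvzzvzzvzvzzvzvzzvzzvzvzzvzz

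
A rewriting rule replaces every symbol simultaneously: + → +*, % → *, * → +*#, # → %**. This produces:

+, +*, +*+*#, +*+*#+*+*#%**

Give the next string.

+*+*#+*+*#%**+*+*#+*+*#%***+*#+*#

Applying the rule to each of the 13 symbols of +*+*#+*+*#%** gives the pieces +* +*# +* +*# %** +* +*# +* +*# %** * +*# +*#, which concatenate to the answer.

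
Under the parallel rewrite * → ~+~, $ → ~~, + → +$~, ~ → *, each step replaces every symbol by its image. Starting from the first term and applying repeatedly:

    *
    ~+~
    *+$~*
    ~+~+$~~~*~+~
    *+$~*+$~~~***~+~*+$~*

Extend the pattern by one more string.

~+~+$~~~*~+~+$~~~***~+~~+~~+~*+$~*~+~+$~~~*~+~

Applying the rule to each of the 21 symbols of *+$~*+$~~~***~+~*+$~* gives the pieces ~+~ +$~ ~~ * ~+~ +$~ ~~ * * * ~+~ ~+~ ~+~ * +$~ * ~+~ +$~ ~~ * ~+~, which concatenate to the answer.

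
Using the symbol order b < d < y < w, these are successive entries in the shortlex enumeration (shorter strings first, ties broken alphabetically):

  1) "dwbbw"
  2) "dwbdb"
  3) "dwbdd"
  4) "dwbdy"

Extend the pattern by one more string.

The successor of dwbdy increments the rightmost position that isn't already w and resets every position after it to b.

dwbdw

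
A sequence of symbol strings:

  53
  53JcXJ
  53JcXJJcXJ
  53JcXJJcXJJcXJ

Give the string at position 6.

Each term is the previous one with JcXJ appended.
From 53JcXJJcXJJcXJ, 2 further steps: 53JcXJJcXJJcXJ → 53JcXJJcXJJcXJJcXJ → (answer).

53JcXJJcXJJcXJJcXJJcXJ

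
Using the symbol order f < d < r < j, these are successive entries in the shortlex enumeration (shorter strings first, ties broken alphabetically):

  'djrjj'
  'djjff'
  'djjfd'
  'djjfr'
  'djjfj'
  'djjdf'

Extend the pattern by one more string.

djjdd

Find the rightmost character of djjdf below j, bump it to the next letter, and reset everything to its right to f.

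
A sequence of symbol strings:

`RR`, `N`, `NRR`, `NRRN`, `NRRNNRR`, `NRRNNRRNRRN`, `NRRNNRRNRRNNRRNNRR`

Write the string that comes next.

From term 3 onward, concatenate the last term with the second-to-last: N·RR = NRR, NRR·N = NRRN, …
Continuing: NRRNNRRNRRNNRRNNRR · NRRNNRRNRRN gives term 8.

NRRNNRRNRRNNRRNNRRNRRNNRRNRRN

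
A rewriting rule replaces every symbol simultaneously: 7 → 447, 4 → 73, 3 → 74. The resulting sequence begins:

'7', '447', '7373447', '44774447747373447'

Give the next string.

φ(44774447747373447) expands symbol-by-symbol to 73 73 447 447 73 73 73 447 447 73 447 74 447 74 73 73 447; joining the 17 pieces gives the next term.

73734474477373734474477344774447747373447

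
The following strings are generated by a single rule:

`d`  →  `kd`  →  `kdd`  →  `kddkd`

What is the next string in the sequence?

Each term (from the third on) is the previous term followed by the one before it: term 3 = kd·d = kdd.
So term 5 is kddkd·kdd.

kddkdkdd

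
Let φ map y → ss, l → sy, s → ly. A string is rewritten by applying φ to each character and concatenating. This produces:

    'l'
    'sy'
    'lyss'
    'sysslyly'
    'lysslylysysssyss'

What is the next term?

Rewriting the 16 symbols of lysslylysysssyss one by one yields sy ss ly ly sy ss sy ss ly ss ly ly ly ss ly ly; concatenated:

sysslylysysssysslysslylylysslyly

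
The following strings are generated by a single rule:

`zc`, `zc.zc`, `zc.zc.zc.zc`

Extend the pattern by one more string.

Every step duplicates the string with '.' between the halves.
Doubling zc.zc.zc.zc with '.' between the halves:

zc.zc.zc.zc.zc.zc.zc.zc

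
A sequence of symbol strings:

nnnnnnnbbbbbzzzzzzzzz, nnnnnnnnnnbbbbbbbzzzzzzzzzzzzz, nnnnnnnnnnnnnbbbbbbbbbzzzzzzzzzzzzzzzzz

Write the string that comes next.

Term n consists of 3n+1 n's, followed by 2n+1 b's, followed by 4n+1 z's, where the shown terms are n = 2, 3, 4.
Setting n = 5 gives 16, 11, 21 characters in each block.

nnnnnnnnnnnnnnnnbbbbbbbbbbbzzzzzzzzzzzzzzzzzzzzz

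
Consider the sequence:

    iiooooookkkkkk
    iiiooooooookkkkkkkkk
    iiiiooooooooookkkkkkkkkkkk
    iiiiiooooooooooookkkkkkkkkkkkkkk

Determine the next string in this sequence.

iiiiiiooooooooooooookkkkkkkkkkkkkkkkkk

The n-th term is n i's then 2n+2 o's then 3n k's, where the shown terms are n = 2, 3, 4, 5.
At n = 6 the blocks have lengths 6, 14, 18.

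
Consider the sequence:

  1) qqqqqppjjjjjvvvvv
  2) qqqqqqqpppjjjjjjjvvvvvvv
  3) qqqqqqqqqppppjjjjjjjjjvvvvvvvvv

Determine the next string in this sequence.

Reading off run lengths: q runs 5, 7, 9; p runs 2, 3, 4; j runs 5, 7, 9; v runs 5, 7, 9 — each is linear in n, where the shown terms are n = 2, 3, 4.
For the next term, n = 5, so the run lengths are 11, 5, 11, 11.

qqqqqqqqqqqpppppjjjjjjjjjjjvvvvvvvvvvv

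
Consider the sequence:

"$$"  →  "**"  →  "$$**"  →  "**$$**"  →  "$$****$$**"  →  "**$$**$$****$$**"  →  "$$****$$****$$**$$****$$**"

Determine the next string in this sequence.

Each term (from the third on) is the two preceding terms concatenated in order: term 3 = $$·** = $$**.
So term 8 is **$$**$$****$$**·$$****$$****$$**$$****$$**.

**$$**$$****$$**$$****$$****$$**$$****$$**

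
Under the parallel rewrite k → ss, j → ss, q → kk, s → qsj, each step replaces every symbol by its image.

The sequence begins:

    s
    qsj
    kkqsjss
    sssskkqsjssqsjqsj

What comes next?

qsjqsjqsjqsjsssskkqsjssqsjqsjkkqsjsskkqsjss

φ(sssskkqsjssqsjqsj) expands symbol-by-symbol to qsj qsj qsj qsj ss ss kk qsj ss qsj qsj kk qsj ss kk qsj ss; joining the 17 pieces gives the next term.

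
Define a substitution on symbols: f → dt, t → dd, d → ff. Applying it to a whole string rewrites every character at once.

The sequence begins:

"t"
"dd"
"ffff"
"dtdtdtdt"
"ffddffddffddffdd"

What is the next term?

Rewriting the 16 symbols of ffddffddffddffdd one by one yields dt dt ff ff dt dt ff ff dt dt ff ff dt dt ff ff; concatenated:

dtdtffffdtdtffffdtdtffffdtdtffff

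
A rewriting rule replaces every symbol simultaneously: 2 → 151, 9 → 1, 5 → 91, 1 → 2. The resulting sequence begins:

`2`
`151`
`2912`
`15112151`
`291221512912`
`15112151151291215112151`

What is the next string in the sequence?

Applying the rule to each of the 23 symbols of 15112151151291215112151 gives the pieces 2 91 2 2 151 2 91 2 2 91 2 151 1 2 151 2 91 2 2 151 2 91 2, which concatenate to the answer.

291221512912291215112151291221512912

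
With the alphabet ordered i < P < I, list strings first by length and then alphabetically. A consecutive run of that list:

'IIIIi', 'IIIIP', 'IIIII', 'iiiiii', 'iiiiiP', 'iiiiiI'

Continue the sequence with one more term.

iiiiPi

The successor of iiiiiI increments the rightmost position that isn't already I and resets every position after it to i.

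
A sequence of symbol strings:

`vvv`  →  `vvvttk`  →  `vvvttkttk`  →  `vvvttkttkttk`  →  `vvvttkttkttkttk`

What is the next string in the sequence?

Every step adds ttk to the end: s(k+1) = s(k)·ttk.
One more step from vvvttkttkttkttk gives the answer.

vvvttkttkttkttkttk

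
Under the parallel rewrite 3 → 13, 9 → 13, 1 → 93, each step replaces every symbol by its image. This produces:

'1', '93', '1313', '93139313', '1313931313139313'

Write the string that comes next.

Replace each of the 16 characters of 1313931313139313 in place — 93 13 93 13 13 13 93 13 93 13 93 13 13 13 93 13 — and concatenate.

93139313131393139313931313139313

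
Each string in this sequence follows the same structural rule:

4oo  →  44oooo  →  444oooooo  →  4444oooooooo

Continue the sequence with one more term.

Reading off run lengths: 4 runs 1, 2, 3, 4; o runs 2, 4, 6, 8 — each is linear in n (n = 1, 2, …).
At n = 5 the blocks have lengths 5, 10.

44444oooooooooo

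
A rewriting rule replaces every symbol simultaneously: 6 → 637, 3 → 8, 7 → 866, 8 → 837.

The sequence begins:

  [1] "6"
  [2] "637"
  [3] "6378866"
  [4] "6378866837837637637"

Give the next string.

63788668378376376378378866837886663788666378866

Applying the rule to each of the 19 symbols of 6378866837837637637 gives the pieces 637 8 866 837 837 637 637 837 8 866 837 8 866 637 8 866 637 8 866, which concatenate to the answer.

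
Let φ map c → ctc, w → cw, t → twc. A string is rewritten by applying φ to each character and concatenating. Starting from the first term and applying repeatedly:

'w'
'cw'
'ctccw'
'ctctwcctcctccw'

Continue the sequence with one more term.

Rewriting the 14 symbols of ctctwcctcctccw one by one yields ctc twc ctc twc cw ctc ctc twc ctc ctc twc ctc ctc cw; concatenated:

ctctwcctctwccwctcctctwcctcctctwcctcctccw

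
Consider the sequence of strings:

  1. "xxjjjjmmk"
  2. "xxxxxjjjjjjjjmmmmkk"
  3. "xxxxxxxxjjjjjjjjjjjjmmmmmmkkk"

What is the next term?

Reading off run lengths: x runs 2, 5, 8; j runs 4, 8, 12; m runs 2, 4, 6; k runs 1, 2, 3 — each is linear in n (n = 1, 2, …).
At n = 4 the blocks have lengths 11, 16, 8, 4.

xxxxxxxxxxxjjjjjjjjjjjjjjjjmmmmmmmmkkkk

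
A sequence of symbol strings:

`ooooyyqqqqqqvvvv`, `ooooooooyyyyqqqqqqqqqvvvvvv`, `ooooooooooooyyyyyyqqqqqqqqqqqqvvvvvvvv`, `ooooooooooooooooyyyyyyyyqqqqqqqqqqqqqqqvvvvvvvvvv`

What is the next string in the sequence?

ooooooooooooooooooooyyyyyyyyyyqqqqqqqqqqqqqqqqqqvvvvvvvvvvvv

Each string has the form o^{4n} y^{2n} q^{3n+3} v^{2n+2} (n = 1, 2, …).
Setting n = 5 gives 20, 10, 18, 12 characters in each block.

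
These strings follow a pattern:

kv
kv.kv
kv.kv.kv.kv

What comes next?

kv.kv.kv.kv.kv.kv.kv.kv

s(k+1) = s(k)·.·s(k) — each term doubles the last with '.' between the halves.
So the next term is two copies of kv.kv.kv.kv with '.' between the halves.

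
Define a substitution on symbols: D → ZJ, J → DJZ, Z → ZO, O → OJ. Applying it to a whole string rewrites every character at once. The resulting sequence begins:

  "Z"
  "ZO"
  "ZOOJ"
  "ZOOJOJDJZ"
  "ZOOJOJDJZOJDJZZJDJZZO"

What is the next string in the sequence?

Applying the rule to each of the 21 symbols of ZOOJOJDJZOJDJZZJDJZZO gives the pieces ZO OJ OJ DJZ OJ DJZ ZJ DJZ ZO OJ DJZ ZJ DJZ ZO ZO DJZ ZJ DJZ ZO ZO OJ, which concatenate to the answer.

ZOOJOJDJZOJDJZZJDJZZOOJDJZZJDJZZOZODJZZJDJZZOZOOJ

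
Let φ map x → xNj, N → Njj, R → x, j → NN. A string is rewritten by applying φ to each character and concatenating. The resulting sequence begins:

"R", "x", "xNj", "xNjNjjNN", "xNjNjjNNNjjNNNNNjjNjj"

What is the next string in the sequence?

xNjNjjNNNjjNNNNNjjNjjNjjNNNNNjjNjjNjjNjjNjjNNNNNjjNNNN

Applying the rule to each of the 21 symbols of xNjNjjNNNjjNNNNNjjNjj gives the pieces xNj Njj NN Njj NN NN Njj Njj Njj NN NN Njj Njj Njj Njj Njj NN NN Njj NN NN, which concatenate to the answer.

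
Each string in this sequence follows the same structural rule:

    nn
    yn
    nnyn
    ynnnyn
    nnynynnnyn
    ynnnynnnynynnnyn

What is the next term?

This is a Fibonacci-style word recurrence s(k) = s(k−2)·s(k−1): e.g. nn·yn = nnyn.
Continuing: nnynynnnyn · ynnnynnnynynnnyn gives term 7.

nnynynnnynynnnynnnynynnnyn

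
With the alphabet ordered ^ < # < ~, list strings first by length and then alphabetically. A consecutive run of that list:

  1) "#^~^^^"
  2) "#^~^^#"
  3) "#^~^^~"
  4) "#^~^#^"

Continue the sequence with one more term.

Find the rightmost character of #^~^#^ below ~, bump it to the next letter, and reset everything to its right to ^.

#^~^##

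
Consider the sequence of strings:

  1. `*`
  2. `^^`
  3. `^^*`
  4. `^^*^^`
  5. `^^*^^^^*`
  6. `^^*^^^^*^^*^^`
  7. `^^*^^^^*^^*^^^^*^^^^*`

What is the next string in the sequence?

^^*^^^^*^^*^^^^*^^^^*^^*^^^^*^^*^^

Each term (from the third on) is the previous term followed by the one before it: term 3 = ^^·* = ^^*.
The next term joins ^^*^^^^*^^*^^^^*^^^^* and ^^*^^^^*^^*^^.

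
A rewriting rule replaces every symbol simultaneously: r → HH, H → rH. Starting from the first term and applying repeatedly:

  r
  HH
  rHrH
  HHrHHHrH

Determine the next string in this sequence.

rHrHHHrHrHrHHHrH

Apply φ to HHrHHHrH symbol by symbol: H→rH, H→rH, r→HH, H→rH, H→rH, H→rH, r→HH, H→rH; joined: rH rH HH rH rH rH HH rH.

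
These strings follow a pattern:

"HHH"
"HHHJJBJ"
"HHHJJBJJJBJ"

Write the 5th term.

The strings grow by a fixed suffix JJBJ each time.
From HHHJJBJJJBJ, 2 further steps: HHHJJBJJJBJ → HHHJJBJJJBJJJBJ → (answer).

HHHJJBJJJBJJJBJJJBJ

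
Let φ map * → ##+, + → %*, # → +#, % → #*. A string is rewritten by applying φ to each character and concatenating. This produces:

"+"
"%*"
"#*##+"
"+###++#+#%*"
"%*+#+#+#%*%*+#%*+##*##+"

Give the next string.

#*##+%*+#%*+#%*+##*##+#*##+%*+##*##+%*+#+###++#+#%*

Applying the rule to each of the 23 symbols of %*+#+#+#%*%*+#%*+##*##+ gives the pieces #* ##+ %* +# %* +# %* +# #* ##+ #* ##+ %* +# #* ##+ %* +# +# ##+ +# +# %*, which concatenate to the answer.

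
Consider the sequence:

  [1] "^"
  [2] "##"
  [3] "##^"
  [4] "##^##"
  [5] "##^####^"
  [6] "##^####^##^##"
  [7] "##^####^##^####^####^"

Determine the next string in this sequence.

From term 3 onward, concatenate the last term with the second-to-last: ##·^ = ##^, ##^·## = ##^##, …
So term 8 is ##^####^##^####^####^·##^####^##^##.

##^####^##^####^####^##^####^##^##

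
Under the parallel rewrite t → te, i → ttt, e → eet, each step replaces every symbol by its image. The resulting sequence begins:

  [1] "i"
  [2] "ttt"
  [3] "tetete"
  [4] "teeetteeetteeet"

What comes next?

Applying the rule to each of the 15 symbols of teeetteeetteeet gives the pieces te eet eet eet te te eet eet eet te te eet eet eet te, which concatenate to the answer.

teeeteeteetteteeeteeteetteteeeteeteette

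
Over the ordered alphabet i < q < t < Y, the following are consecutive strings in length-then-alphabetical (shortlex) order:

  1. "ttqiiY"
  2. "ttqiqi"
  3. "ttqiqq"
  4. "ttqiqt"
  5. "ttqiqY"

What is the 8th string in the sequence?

Advancing 3 positions from ttqiqY through ttqiqY → ttqiti → ttqitq reaches term 8.

ttqitt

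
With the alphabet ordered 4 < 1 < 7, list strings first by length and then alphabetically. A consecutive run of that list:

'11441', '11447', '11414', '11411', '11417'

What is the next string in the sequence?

Find the rightmost character of 11417 below 7, bump it to the next letter, and reset everything to its right to 4.

11474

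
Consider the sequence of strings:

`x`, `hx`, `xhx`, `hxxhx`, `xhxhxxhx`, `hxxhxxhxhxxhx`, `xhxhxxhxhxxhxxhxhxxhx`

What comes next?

hxxhxxhxhxxhxxhxhxxhxhxxhxxhxhxxhx

This is a Fibonacci-style word recurrence s(k) = s(k−2)·s(k−1): e.g. x·hx = xhx.
The next term joins hxxhxxhxhxxhx and xhxhxxhxhxxhxxhxhxxhx.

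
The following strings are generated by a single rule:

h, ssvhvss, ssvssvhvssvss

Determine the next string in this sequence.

s(k+1) = ssv·s(k)·vss, so each term gains ssv as a prefix and vss as a suffix.
One more step from ssvssvhvssvss gives the answer.

ssvssvssvhvssvssvss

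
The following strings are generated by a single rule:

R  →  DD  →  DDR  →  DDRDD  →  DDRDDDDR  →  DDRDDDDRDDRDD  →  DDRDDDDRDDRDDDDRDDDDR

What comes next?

This is a Fibonacci-style word recurrence s(k) = s(k−1)·s(k−2): e.g. DD·R = DDR.
Continuing: DDRDDDDRDDRDDDDRDDDDR · DDRDDDDRDDRDD gives term 8.

DDRDDDDRDDRDDDDRDDDDRDDRDDDDRDDRDD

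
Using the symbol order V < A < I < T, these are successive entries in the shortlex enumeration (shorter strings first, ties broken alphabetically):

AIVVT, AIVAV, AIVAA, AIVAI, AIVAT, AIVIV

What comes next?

Find the rightmost character of AIVIV below T, bump it to the next letter, and reset everything to its right to V.

AIVIA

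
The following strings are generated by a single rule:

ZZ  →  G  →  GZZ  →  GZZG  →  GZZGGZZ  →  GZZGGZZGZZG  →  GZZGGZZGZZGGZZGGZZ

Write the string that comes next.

Each term (from the third on) is the previous term followed by the one before it: term 3 = G·ZZ = GZZ.
The next term joins GZZGGZZGZZGGZZGGZZ and GZZGGZZGZZG.

GZZGGZZGZZGGZZGGZZGZZGGZZGZZG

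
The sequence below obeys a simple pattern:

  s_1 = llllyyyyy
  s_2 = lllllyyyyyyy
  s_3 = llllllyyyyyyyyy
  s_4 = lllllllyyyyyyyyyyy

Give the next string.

llllllllyyyyyyyyyyyyy

Term n consists of n+1 l's, followed by 2n-1 y's, where the shown terms are n = 3, 4, 5, 6.
At n = 7 the blocks have lengths 8, 13.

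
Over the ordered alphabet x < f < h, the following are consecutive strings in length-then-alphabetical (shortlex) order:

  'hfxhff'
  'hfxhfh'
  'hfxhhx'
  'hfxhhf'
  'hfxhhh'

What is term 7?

Advancing 2 positions from hfxhhh through hfxhhh → hffxxx reaches term 7.

hffxxf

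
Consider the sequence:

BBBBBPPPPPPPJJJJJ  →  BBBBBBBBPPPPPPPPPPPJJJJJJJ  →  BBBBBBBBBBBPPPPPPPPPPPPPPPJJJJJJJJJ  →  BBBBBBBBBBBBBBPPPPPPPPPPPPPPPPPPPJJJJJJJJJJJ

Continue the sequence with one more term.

Reading off run lengths: B runs 5, 8, 11, 14; P runs 7, 11, 15, 19; J runs 5, 7, 9, 11 — each is linear in n (n = 1, 2, …).
For the next term, n = 5, so the run lengths are 17, 23, 13.

BBBBBBBBBBBBBBBBBPPPPPPPPPPPPPPPPPPPPPPPJJJJJJJJJJJJJ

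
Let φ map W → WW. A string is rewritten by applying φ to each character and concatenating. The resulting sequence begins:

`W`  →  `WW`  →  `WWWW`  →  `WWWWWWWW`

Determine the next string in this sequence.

WWWWWWWWWWWWWWWW

Rewriting each symbol of WWWWWWWW: W→WW, W→WW, W→WW, W→WW, W→WW, W→WW, W→WW, W→WW, which concatenates to WW WW WW WW WW WW WW WW.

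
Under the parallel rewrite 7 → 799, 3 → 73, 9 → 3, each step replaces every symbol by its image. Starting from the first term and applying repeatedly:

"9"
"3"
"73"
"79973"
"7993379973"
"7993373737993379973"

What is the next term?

Rewriting the 19 symbols of 7993373737993379973 one by one yields 799 3 3 73 73 799 73 799 73 799 3 3 73 73 799 3 3 799 73; concatenated:

79933737379973799737993373737993379973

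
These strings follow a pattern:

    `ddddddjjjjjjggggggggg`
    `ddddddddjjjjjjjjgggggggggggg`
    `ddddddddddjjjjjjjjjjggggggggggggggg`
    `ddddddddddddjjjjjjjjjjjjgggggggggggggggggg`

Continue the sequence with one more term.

Each string has the form d^{2n} j^{2n} g^{3n}, where the shown terms are n = 3, 4, 5, 6.
Setting n = 7 gives 14, 14, 21 characters in each block.

ddddddddddddddjjjjjjjjjjjjjjggggggggggggggggggggg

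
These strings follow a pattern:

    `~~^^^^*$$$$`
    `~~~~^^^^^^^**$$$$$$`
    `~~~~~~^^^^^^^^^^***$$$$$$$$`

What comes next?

Term n consists of 2n ~'s, followed by 3n+1 ^'s, followed by n *'s, followed by 2n+2 $'s (n = 1, 2, …).
For the next term, n = 4, so the run lengths are 8, 13, 4, 10.

~~~~~~~~^^^^^^^^^^^^^****$$$$$$$$$$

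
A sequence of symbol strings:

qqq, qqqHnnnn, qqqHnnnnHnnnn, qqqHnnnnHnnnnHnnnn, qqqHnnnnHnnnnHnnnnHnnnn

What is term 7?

The strings grow by a fixed suffix Hnnnn each time.
From qqqHnnnnHnnnnHnnnnHnnnn, 2 further steps: qqqHnnnnHnnnnHnnnnHnnnn → qqqHnnnnHnnnnHnnnnHnnnnHnnnn → (answer).

qqqHnnnnHnnnnHnnnnHnnnnHnnnnHnnnn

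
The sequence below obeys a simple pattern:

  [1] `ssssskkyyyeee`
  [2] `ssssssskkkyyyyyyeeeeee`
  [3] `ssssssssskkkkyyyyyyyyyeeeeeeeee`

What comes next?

Each string has the form s^{2n+3} k^{n+1} y^{3n} e^{3n} (n = 1, 2, …).
Setting n = 4 gives 11, 5, 12, 12 characters in each block.

ssssssssssskkkkkyyyyyyyyyyyyeeeeeeeeeeee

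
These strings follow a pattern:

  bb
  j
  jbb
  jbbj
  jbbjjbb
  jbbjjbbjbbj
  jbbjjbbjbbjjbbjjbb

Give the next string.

jbbjjbbjbbjjbbjjbbjbbjjbbjbbj

From term 3 onward, concatenate the last term with the second-to-last: j·bb = jbb, jbb·j = jbbj, …
Continuing: jbbjjbbjbbjjbbjjbb · jbbjjbbjbbj gives term 8.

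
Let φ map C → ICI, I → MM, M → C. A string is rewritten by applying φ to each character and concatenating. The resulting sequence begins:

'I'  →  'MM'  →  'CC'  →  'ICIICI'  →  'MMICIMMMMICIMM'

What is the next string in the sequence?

Replace each of the 14 characters of MMICIMMMMICIMM in place — C C MM ICI MM C C C C MM ICI MM C C — and concatenate.

CCMMICIMMCCCCMMICIMMCC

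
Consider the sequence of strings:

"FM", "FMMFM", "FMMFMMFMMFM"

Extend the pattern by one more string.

s(k+1) = s(k)·M·s(k) — each term doubles the last with 'M' between the halves.
So the next term is two copies of FMMFMMFMMFM with 'M' between the halves.

FMMFMMFMMFMMFMMFMMFMMFM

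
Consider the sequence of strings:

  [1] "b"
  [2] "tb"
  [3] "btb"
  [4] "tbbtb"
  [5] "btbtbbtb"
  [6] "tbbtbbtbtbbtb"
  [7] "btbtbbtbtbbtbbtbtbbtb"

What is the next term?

Each term (from the third on) is the two preceding terms concatenated in order: term 3 = b·tb = btb.
Continuing: tbbtbbtbtbbtb · btbtbbtbtbbtbbtbtbbtb gives term 8.

tbbtbbtbtbbtbbtbtbbtbtbbtbbtbtbbtb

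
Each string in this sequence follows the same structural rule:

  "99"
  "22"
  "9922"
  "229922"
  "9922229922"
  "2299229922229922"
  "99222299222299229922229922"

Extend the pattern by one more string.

229922992222992299222299222299229922229922

This is a Fibonacci-style word recurrence s(k) = s(k−2)·s(k−1): e.g. 99·22 = 9922.
So term 8 is 2299229922229922·99222299222299229922229922.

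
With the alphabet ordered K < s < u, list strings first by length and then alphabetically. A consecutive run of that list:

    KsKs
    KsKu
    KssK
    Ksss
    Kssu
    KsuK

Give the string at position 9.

Advancing 3 positions from KsuK through KsuK → Ksus → Ksuu reaches term 9.

KuKK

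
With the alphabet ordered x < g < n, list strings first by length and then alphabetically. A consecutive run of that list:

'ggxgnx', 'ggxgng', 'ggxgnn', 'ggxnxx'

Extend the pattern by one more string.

Find the rightmost character of ggxnxx below n, bump it to the next letter, and reset everything to its right to x.

ggxnxg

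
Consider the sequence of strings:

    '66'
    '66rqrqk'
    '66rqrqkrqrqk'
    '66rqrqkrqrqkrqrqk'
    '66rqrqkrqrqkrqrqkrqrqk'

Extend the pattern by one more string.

Every step adds rqrqk to the end: s(k+1) = s(k)·rqrqk.
Applying this once more to 66rqrqkrqrqkrqrqkrqrqk:

66rqrqkrqrqkrqrqkrqrqkrqrqk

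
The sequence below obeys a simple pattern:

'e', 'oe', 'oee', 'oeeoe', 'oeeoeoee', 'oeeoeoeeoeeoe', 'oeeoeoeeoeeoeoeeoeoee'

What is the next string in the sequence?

From term 3 onward, concatenate the last term with the second-to-last: oe·e = oee, oee·oe = oeeoe, …
So term 8 is oeeoeoeeoeeoeoeeoeoee·oeeoeoeeoeeoe.

oeeoeoeeoeeoeoeeoeoeeoeeoeoeeoeeoe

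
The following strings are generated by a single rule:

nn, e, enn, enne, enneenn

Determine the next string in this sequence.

enneennenne

Each term (from the third on) is the previous term followed by the one before it: term 3 = e·nn = enn.
The next term joins enneenn and enne.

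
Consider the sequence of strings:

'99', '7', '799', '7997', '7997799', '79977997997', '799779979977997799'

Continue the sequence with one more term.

79977997997799779979977997997

This is a Fibonacci-style word recurrence s(k) = s(k−1)·s(k−2): e.g. 7·99 = 799.
So term 8 is 799779979977997799·79977997997.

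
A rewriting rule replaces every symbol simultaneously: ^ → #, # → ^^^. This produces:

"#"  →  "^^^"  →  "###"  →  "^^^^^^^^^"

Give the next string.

Expanding ^^^^^^^^^: ^→#, ^→#, ^→#, ^→#, ^→#, ^→#, ^→#, ^→#, ^→#. Concatenated: # # # # # # # # #.

#########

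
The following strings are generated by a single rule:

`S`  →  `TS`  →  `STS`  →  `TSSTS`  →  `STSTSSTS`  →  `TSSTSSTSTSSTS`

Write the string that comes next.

STSTSSTSTSSTSSTSTSSTS

Each term (from the third on) is the two preceding terms concatenated in order: term 3 = S·TS = STS.
The next term joins STSTSSTS and TSSTSSTSTSSTS.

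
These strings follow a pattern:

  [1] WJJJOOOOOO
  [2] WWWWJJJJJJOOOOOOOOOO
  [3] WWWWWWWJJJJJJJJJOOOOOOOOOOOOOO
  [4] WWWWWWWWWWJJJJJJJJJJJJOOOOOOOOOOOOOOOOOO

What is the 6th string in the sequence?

WWWWWWWWWWWWWWWWJJJJJJJJJJJJJJJJJJOOOOOOOOOOOOOOOOOOOOOOOOOO

Each string has the form W^{3n-2} J^{3n} O^{4n+2} (n = 1, 2, …).
Setting n = 6 gives 16, 18, 26 characters in each block.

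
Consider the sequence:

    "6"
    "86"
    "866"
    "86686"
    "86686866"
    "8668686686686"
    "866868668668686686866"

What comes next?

8668686686686866868668668686686686

From term 3 onward, concatenate the last term with the second-to-last: 86·6 = 866, 866·86 = 86686, …
So term 8 is 866868668668686686866·8668686686686.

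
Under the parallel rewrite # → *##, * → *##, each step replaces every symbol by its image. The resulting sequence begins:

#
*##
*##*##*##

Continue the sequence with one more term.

*##*##*##*##*##*##*##*##*##

Apply φ to *##*##*## symbol by symbol: *→*##, #→*##, #→*##, *→*##, #→*##, #→*##, *→*##, #→*##, #→*##; joined: *## *## *## *## *## *## *## *## *##.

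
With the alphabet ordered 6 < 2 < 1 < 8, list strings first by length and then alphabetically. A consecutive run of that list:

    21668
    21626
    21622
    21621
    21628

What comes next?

Treat 21628 as a base-4 numeral over the given alphabet and add one, carrying through any trailing 8's.

21616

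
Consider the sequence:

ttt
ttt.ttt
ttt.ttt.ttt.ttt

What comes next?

Every step duplicates the string with '.' between the halves.
Doubling ttt.ttt.ttt.ttt with '.' between the halves:

ttt.ttt.ttt.ttt.ttt.ttt.ttt.ttt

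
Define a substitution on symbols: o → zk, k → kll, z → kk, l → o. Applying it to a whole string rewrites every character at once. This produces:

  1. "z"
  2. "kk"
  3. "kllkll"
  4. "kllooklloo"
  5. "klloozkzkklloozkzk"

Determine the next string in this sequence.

klloozkzkkkkllkkkllklloozkzkkkkllkkkll

φ(klloozkzkklloozkzk) expands symbol-by-symbol to kll o o zk zk kk kll kk kll kll o o zk zk kk kll kk kll; joining the 18 pieces gives the next term.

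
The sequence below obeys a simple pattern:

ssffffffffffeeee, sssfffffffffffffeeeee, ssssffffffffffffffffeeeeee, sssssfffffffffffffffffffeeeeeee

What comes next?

Term n consists of n-1 s's, followed by 3n+1 f's, followed by n+1 e's, where the shown terms are n = 3, 4, 5, 6.
For the next term, n = 7, so the run lengths are 6, 22, 8.

ssssssffffffffffffffffffffffeeeeeeee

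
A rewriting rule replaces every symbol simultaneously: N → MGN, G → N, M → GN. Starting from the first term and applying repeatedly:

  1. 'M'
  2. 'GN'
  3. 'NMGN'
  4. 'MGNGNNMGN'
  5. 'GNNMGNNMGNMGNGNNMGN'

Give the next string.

NMGNMGNGNNMGNMGNGNNMGNGNNMGNNMGNMGNGNNMGN

Replace each of the 19 characters of GNNMGNNMGNMGNGNNMGN in place — N MGN MGN GN N MGN MGN GN N MGN GN N MGN N MGN MGN GN N MGN — and concatenate.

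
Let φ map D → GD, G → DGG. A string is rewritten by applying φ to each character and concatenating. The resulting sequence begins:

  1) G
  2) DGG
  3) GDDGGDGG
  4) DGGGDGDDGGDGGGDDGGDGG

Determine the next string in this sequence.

Applying the rule to each of the 21 symbols of DGGGDGDDGGDGGGDDGGDGG gives the pieces GD DGG DGG DGG GD DGG GD GD DGG DGG GD DGG DGG DGG GD GD DGG DGG GD DGG DGG, which concatenate to the answer.

GDDGGDGGDGGGDDGGGDGDDGGDGGGDDGGDGGDGGGDGDDGGDGGGDDGGDGG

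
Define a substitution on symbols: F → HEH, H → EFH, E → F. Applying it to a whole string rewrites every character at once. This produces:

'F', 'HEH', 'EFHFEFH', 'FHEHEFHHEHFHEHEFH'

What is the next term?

Rewriting the 17 symbols of FHEHEFHHEHFHEHEFH one by one yields HEH EFH F EFH F HEH EFH EFH F EFH HEH EFH F EFH F HEH EFH; concatenated:

HEHEFHFEFHFHEHEFHEFHFEFHHEHEFHFEFHFHEHEFH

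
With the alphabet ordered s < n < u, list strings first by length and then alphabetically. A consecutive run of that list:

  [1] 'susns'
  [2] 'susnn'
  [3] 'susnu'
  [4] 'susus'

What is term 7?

sunss

Advancing 3 positions from susus through susus → susun → susuu reaches term 7.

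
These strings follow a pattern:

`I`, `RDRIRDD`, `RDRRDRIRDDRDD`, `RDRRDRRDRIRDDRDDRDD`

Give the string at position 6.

RDRRDRRDRRDRRDRIRDDRDDRDDRDDRDD

Every step adds RDR to the front and RDD to the end of the previous string.
From RDRRDRRDRIRDDRDDRDD, 2 further steps: RDRRDRRDRIRDDRDDRDD → RDRRDRRDRRDRIRDDRDDRDDRDD → (answer).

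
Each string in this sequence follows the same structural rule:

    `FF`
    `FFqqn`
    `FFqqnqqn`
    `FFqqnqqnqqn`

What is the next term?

The strings grow by a fixed suffix qqn each time.
One more step from FFqqnqqnqqn gives the answer.

FFqqnqqnqqnqqn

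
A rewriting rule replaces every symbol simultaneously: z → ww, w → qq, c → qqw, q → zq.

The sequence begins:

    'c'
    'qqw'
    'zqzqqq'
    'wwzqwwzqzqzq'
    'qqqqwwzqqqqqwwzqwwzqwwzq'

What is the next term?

φ(qqqqwwzqqqqqwwzqwwzqwwzq) expands symbol-by-symbol to zq zq zq zq qq qq ww zq zq zq zq zq qq qq ww zq qq qq ww zq qq qq ww zq; joining the 24 pieces gives the next term.

zqzqzqzqqqqqwwzqzqzqzqzqqqqqwwzqqqqqwwzqqqqqwwzq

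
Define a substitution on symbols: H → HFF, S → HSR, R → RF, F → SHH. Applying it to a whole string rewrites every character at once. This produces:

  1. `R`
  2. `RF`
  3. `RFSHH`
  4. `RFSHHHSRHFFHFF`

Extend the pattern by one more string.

φ(RFSHHHSRHFFHFF) expands symbol-by-symbol to RF SHH HSR HFF HFF HFF HSR RF HFF SHH SHH HFF SHH SHH; joining the 14 pieces gives the next term.

RFSHHHSRHFFHFFHFFHSRRFHFFSHHSHHHFFSHHSHH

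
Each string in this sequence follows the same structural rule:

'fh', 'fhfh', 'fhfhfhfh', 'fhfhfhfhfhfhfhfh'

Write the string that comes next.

Every step duplicates the string.
Doubling fhfhfhfhfhfhfhfh:

fhfhfhfhfhfhfhfhfhfhfhfhfhfhfhfh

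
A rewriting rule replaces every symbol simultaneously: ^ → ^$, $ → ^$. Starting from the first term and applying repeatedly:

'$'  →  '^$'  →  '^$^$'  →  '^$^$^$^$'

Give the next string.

^$^$^$^$^$^$^$^$

Apply φ to ^$^$^$^$ symbol by symbol: ^→^$, $→^$, ^→^$, $→^$, ^→^$, $→^$, ^→^$, $→^$; joined: ^$ ^$ ^$ ^$ ^$ ^$ ^$ ^$.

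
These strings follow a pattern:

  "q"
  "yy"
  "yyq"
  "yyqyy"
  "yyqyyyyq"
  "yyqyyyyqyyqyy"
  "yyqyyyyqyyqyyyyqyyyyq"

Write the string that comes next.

Each term (from the third on) is the previous term followed by the one before it: term 3 = yy·q = yyq.
So term 8 is yyqyyyyqyyqyyyyqyyyyq·yyqyyyyqyyqyy.

yyqyyyyqyyqyyyyqyyyyqyyqyyyyqyyqyy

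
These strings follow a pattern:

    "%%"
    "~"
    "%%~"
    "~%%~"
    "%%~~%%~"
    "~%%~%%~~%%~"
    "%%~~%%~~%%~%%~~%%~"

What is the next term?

~%%~%%~~%%~%%~~%%~~%%~%%~~%%~

This is a Fibonacci-style word recurrence s(k) = s(k−2)·s(k−1): e.g. %%·~ = %%~.
Continuing: ~%%~%%~~%%~ · %%~~%%~~%%~%%~~%%~ gives term 8.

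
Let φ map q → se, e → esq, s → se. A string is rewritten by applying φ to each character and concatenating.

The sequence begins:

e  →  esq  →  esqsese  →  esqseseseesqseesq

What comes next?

Applying the rule to each of the 17 symbols of esqseseseesqseesq gives the pieces esq se se se esq se esq se esq esq se se se esq esq se se, which concatenate to the answer.

esqseseseesqseesqseesqesqseseseesqesqsese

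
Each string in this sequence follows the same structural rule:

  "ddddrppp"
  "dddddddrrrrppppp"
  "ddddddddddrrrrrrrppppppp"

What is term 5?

Reading off run lengths: d runs 4, 7, 10; r runs 1, 4, 7; p runs 3, 5, 7 — each is linear in n (n = 1, 2, …).
Setting n = 5 gives 16, 13, 11 characters in each block.

ddddddddddddddddrrrrrrrrrrrrrppppppppppp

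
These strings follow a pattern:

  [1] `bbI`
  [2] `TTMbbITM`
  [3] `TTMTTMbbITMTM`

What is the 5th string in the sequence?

Each term wraps the previous one in TTM on the left and TM on the right.
From TTMTTMbbITMTM, 2 further steps: TTMTTMbbITMTM → TTMTTMTTMbbITMTMTM → (answer).

TTMTTMTTMTTMbbITMTMTMTM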